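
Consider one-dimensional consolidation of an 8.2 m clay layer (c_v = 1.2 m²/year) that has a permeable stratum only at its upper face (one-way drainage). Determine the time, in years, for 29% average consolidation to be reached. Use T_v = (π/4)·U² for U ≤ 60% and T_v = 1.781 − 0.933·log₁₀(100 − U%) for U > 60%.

t ≈ 3.7 years

Drainage path length: H_d = H = 8.2 m (single drainage).
U ≤ 60%: T_v = (π/4)·U² = (π/4)×0.29² = 0.066052.
t = T_v·H_d²/c_v = 0.066052×8.2²/1.2 = 3.701 years.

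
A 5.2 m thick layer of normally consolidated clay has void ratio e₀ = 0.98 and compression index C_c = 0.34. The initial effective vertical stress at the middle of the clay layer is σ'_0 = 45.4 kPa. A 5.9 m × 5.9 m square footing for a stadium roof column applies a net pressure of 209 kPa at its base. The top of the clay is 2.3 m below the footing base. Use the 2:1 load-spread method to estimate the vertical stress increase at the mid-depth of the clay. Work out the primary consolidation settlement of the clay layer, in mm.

S_c ≈ 335 mm

Mid-depth of clay below the footing base: z = 2.3 + 5.2/2 = 4.9 m.
Stress increase at mid-clay by the 2:1 spreading method:
Δσ = qBL/((B+z)(L+z)) = 209×5.9×5.9/((5.9+4.9)(5.9+4.9)) = 62.374 kPa
Final effective stress: σ'_f = σ'_0 + Δσ = 45.4 + 62.374 = 107.77 kPa.
Normally consolidated clay, so the full stress increment lies on the virgin compression line:
S_c = C_c·H/(1+e₀)·log₁₀(σ'_f/σ'_0) = 0.34×5.2/(1+0.98)×log₁₀(107.77/45.4)
    = 0.89293 × 0.37544 = 0.3352 m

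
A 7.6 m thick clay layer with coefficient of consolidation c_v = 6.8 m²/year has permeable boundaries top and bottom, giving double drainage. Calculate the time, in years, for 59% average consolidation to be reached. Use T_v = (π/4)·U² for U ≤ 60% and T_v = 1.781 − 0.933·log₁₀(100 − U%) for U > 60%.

Drainage path length: H_d = H/2 = 3.8 m (double drainage).
U ≤ 60%: T_v = (π/4)·U² = (π/4)×0.59² = 0.2734.
t = T_v·H_d²/c_v = 0.2734×3.8²/6.8 = 0.5806 years.

t ≈ 0.581 years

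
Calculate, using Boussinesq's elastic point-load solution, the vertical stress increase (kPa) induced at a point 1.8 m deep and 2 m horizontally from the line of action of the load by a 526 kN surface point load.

Δσ_z ≈ 10.4 kPa

Boussinesq vertical stress below a point load on an elastic half-space:
Δσ_z = 3P/(2πz²) · [1 + (r/z)²]^(−5/2)
r/z = 2/1.8 = 1.1111; [1+(r/z)²]^(−5/2) = 0.13397.
Δσ_z = 3×526/(2π×1.8²) × 0.13397 = 77.514 × 0.13397 = 10.38 kPa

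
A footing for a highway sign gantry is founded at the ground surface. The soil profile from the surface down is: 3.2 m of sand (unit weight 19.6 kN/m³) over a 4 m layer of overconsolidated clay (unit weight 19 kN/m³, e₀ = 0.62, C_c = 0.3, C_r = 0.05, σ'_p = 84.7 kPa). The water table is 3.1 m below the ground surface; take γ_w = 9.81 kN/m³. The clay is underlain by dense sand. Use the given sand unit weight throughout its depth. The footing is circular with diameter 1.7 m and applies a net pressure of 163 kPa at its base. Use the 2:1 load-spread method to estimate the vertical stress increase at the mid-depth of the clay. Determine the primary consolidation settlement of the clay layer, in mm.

Mid-depth of clay below the ground surface: z = 3.2 + 4/2 = 5.2 m.
Total vertical stress at mid-clay: σ_v = 19.6×3.2 + 19×2 = 100.72 kPa.
Pore pressure: u = 9.81×(5.2 − 3.1) = 20.601 kPa.
Initial effective stress: σ'_0 = σ_v − u = 100.72 − 20.601 = 80.119 kPa.
Stress increase at mid-clay by the 2:1 spreading method:
Δσ ≈ qD²/(D+z)² = 163×1.7²/(1.7+5.2)² = 9.8943 kPa
Final effective stress: σ'_f = 80.119 + 9.8943 = 90.013 kPa.
σ'_f = 90.013 > σ'_p = 84.7 kPa, so the stress path crosses the preconsolidation pressure — recompression up to σ'_p, then virgin compression beyond:
S_c = H/(1+e₀)·[C_r·log₁₀(σ'_p/σ'_0) + C_c·log₁₀(σ'_f/σ'_p)]
    = 4/1.62 × [0.05×log₁₀(84.7/80.119) + 0.3×log₁₀(90.013/84.7)]
    = 2.4691 × [0.0012074 + 0.0079265] = 0.02255 m

S_c ≈ 22.6 mm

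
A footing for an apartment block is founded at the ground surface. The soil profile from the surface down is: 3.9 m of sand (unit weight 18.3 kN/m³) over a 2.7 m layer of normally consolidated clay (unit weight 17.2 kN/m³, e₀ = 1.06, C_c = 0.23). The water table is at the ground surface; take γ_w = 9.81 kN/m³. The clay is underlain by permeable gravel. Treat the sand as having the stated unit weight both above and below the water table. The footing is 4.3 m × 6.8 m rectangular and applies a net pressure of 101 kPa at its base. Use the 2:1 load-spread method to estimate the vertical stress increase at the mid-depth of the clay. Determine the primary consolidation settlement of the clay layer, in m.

S_c ≈ 0.0612 m

Mid-depth of clay below the ground surface: z = 3.9 + 2.7/2 = 5.25 m.
Total vertical stress at mid-clay: σ_v = 18.3×3.9 + 17.2×1.35 = 94.59 kPa.
Pore pressure: u = 9.81×(5.25 − 0) = 51.503 kPa.
Initial effective stress: σ'_0 = σ_v − u = 94.59 − 51.503 = 43.087 kPa.
Stress increase at mid-clay by the 2:1 spreading method:
Δσ = qBL/((B+z)(L+z)) = 101×4.3×6.8/((4.3+5.25)(6.8+5.25)) = 25.663 kPa
Final effective stress: σ'_f = σ'_0 + Δσ = 43.087 + 25.663 = 68.75 kPa.
Normally consolidated clay, so the full stress increment lies on the virgin compression line:
S_c = C_c·H/(1+e₀)·log₁₀(σ'_f/σ'_0) = 0.23×2.7/(1+1.06)×log₁₀(68.75/43.087)
    = 0.30146 × 0.20293 = 0.06118 m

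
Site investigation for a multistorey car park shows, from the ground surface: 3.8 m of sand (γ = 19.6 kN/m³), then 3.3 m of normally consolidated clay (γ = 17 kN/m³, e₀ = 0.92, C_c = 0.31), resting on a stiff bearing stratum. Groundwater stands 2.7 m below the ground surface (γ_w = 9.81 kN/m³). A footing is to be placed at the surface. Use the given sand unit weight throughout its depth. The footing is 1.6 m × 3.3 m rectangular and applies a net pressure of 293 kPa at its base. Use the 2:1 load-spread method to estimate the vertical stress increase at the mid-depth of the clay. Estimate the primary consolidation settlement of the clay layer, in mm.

Mid-depth of clay below the ground surface: z = 3.8 + 3.3/2 = 5.45 m.
Total vertical stress at mid-clay: σ_v = 19.6×3.8 + 17×1.65 = 102.53 kPa.
Pore pressure: u = 9.81×(5.45 − 2.7) = 26.978 kPa.
Initial effective stress: σ'_0 = σ_v − u = 102.53 − 26.978 = 75.552 kPa.
Stress increase at mid-clay by the 2:1 spreading method:
Δσ = qBL/((B+z)(L+z)) = 293×1.6×3.3/((1.6+5.45)(3.3+5.45)) = 25.079 kPa
Final effective stress: σ'_f = σ'_0 + Δσ = 75.552 + 25.079 = 100.63 kPa.
Normally consolidated clay, so the full stress increment lies on the virgin compression line:
S_c = C_c·H/(1+e₀)·log₁₀(σ'_f/σ'_0) = 0.31×3.3/(1+0.92)×log₁₀(100.63/75.552)
    = 0.53281 × 0.12448 = 0.06632 m

S_c ≈ 66.3 mm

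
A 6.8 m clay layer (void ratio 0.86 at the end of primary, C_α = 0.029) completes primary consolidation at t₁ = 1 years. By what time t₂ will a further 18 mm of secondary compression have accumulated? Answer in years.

S_s = C_α·H/(1+e_p)·log₁₀(t₂/t₁) ⇒ log₁₀(t₂/t₁) = S_s·(1+e_p)/(C_α·H).
log₁₀(t₂/t₁) = 0.018 × (1+0.86) / (0.029×6.8) = 0.1698
t₂ = t₁ × 10^0.1698 = 1 × 1.478 = 1.478 years

t₂ ≈ 1.48 years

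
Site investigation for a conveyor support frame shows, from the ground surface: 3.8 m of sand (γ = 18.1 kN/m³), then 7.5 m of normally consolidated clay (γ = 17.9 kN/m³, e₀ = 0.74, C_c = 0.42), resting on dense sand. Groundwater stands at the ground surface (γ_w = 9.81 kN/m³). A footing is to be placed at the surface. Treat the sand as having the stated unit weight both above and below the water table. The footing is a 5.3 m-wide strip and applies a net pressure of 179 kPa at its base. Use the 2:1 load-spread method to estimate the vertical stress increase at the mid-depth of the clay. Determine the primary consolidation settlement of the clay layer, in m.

Mid-depth of clay below the ground surface: z = 3.8 + 7.5/2 = 7.55 m.
Total vertical stress at mid-clay: σ_v = 18.1×3.8 + 17.9×3.75 = 135.91 kPa.
Pore pressure: u = 9.81×(7.55 − 0) = 74.066 kPa.
Initial effective stress: σ'_0 = σ_v − u = 135.91 − 74.066 = 61.844 kPa.
Stress increase at mid-clay by the 2:1 spreading method:
Δσ = qB/(B+z) = 179×5.3/(5.3+7.55) = 73.829 kPa
Final effective stress: σ'_f = σ'_0 + Δσ = 61.844 + 73.829 = 135.67 kPa.
Normally consolidated clay, so the full stress increment lies on the virgin compression line:
S_c = C_c·H/(1+e₀)·log₁₀(σ'_f/σ'_0) = 0.42×7.5/(1+0.74)×log₁₀(135.67/61.844)
    = 1.8103 × 0.34119 = 0.6177 m

S_c ≈ 0.618 m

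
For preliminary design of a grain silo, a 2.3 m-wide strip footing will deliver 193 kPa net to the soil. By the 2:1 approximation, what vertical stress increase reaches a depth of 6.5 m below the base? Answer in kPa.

Δσ_z ≈ 50.4 kPa

By the 2:1 method the load spreads at 1 horizontal : 2 vertical, so at depth z the loaded area has grown by z in each plan dimension:
Δσ = qB/(B+z) = 193×2.3/(2.3+6.5) = 50.443 kPa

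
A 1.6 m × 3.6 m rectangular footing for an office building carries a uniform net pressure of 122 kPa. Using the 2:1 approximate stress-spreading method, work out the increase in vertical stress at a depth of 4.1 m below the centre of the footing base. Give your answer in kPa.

By the 2:1 method the load spreads at 1 horizontal : 2 vertical, so at depth z the loaded area has grown by z in each plan dimension:
Δσ = qBL/((B+z)(L+z)) = 122×1.6×3.6/((1.6+4.1)(3.6+4.1)) = 16.011 kPa

Δσ_z ≈ 16 kPa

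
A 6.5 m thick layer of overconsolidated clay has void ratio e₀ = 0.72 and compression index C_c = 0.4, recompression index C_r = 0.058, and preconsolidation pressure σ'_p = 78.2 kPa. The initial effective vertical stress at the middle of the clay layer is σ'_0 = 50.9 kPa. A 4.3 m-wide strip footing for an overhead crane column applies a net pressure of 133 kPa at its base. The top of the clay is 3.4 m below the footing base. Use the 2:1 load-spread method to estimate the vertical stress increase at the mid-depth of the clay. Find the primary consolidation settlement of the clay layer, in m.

S_c ≈ 0.223 m

Mid-depth of clay below the footing base: z = 3.4 + 6.5/2 = 6.65 m.
Stress increase at mid-clay by the 2:1 spreading method:
Δσ = qB/(B+z) = 133×4.3/(4.3+6.65) = 52.228 kPa
Final effective stress: σ'_f = 50.9 + 52.228 = 103.13 kPa.
σ'_f = 103.13 > σ'_p = 78.2 kPa, so the stress path crosses the preconsolidation pressure — recompression up to σ'_p, then virgin compression beyond:
S_c = H/(1+e₀)·[C_r·log₁₀(σ'_p/σ'_0) + C_c·log₁₀(σ'_f/σ'_p)]
    = 6.5/1.72 × [0.058×log₁₀(78.2/50.9) + 0.4×log₁₀(103.13/78.2)]
    = 3.7791 × [0.010816 + 0.048071] = 0.2225 m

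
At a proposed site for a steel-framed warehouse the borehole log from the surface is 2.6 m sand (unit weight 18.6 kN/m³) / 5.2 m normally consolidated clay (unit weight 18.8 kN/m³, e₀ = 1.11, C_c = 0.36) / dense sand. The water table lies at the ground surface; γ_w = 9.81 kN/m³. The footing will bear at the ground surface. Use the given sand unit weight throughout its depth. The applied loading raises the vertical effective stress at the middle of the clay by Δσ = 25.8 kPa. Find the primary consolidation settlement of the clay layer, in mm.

Mid-depth of clay below the ground surface: z = 2.6 + 5.2/2 = 5.2 m.
Total vertical stress at mid-clay: σ_v = 18.6×2.6 + 18.8×2.6 = 97.24 kPa.
Pore pressure: u = 9.81×(5.2 − 0) = 51.012 kPa.
Initial effective stress: σ'_0 = σ_v − u = 97.24 − 51.012 = 46.228 kPa.
Final effective stress: σ'_f = σ'_0 + Δσ = 46.228 + 25.8 = 72.028 kPa.
Normally consolidated clay, so the full stress increment lies on the virgin compression line:
S_c = C_c·H/(1+e₀)·log₁₀(σ'_f/σ'_0) = 0.36×5.2/(1+1.11)×log₁₀(72.028/46.228)
    = 0.8872 × 0.1926 = 0.1709 m

S_c ≈ 171 mm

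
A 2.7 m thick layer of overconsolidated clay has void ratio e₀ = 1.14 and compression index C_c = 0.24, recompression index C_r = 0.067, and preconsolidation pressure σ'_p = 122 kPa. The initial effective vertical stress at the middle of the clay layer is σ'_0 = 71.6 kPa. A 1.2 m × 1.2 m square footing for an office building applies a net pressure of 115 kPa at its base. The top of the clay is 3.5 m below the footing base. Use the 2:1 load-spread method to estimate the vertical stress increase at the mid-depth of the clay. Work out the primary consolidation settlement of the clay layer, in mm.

Mid-depth of clay below the footing base: z = 3.5 + 2.7/2 = 4.85 m.
Stress increase at mid-clay by the 2:1 spreading method:
Δσ = qBL/((B+z)(L+z)) = 115×1.2×1.2/((1.2+4.85)(1.2+4.85)) = 4.5243 kPa
Final effective stress: σ'_f = 71.6 + 4.5243 = 76.124 kPa.
σ'_f = 76.124 ≤ σ'_p = 122 kPa, so the clay remains overconsolidated and only the recompression index applies:
S_c = C_r·H/(1+e₀)·log₁₀(σ'_f/σ'_0) = 0.067×2.7/2.14×log₁₀(76.124/71.6)
    = 0.084534 × 0.026609 = 0.002249 m

S_c ≈ 2.25 mm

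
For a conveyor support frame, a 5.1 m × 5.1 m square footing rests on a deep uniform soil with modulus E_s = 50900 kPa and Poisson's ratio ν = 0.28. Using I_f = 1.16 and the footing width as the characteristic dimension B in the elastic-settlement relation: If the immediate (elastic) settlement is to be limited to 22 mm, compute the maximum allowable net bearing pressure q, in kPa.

q ≈ 205 kPa

S_e = q·B·(1−ν²)/E_s · I_f  ⇒  q = S_e·E_s / (B·(1−ν²)·I_f).
q = 0.022 × 50900 / (5.1 × 0.9216 × 1.16) = 205.4 kPa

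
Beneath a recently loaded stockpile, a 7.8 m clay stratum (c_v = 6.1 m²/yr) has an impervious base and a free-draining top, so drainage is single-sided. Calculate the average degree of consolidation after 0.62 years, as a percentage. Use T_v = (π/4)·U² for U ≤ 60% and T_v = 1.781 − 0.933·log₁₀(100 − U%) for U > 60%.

U ≈ 28.1 %

Drainage path length: H_d = H = 7.8 m (single drainage).
T_v = c_v·t/H_d² = 6.1×0.62/7.8² = 0.062163.
T_v = 0.062163 corresponds to the U ≤ 60% branch:
U = √(4T_v/π) = 0.2813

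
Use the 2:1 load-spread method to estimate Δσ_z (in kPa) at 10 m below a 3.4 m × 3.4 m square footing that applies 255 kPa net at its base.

By the 2:1 method the load spreads at 1 horizontal : 2 vertical, so at depth z the loaded area has grown by z in each plan dimension:
Δσ = qBL/((B+z)(L+z)) = 255×3.4×3.4/((3.4+10)(3.4+10)) = 16.417 kPa

Δσ_z ≈ 16.4 kPa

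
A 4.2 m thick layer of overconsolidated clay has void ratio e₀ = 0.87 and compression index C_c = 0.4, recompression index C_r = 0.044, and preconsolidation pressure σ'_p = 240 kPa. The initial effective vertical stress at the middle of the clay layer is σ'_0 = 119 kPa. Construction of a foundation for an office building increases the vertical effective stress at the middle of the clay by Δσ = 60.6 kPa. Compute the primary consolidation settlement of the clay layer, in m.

Final effective stress: σ'_f = 119 + 60.6 = 179.6 kPa.
σ'_f = 179.6 ≤ σ'_p = 240 kPa, so the clay remains overconsolidated and only the recompression index applies:
S_c = C_r·H/(1+e₀)·log₁₀(σ'_f/σ'_0) = 0.044×4.2/1.87×log₁₀(179.6/119)
    = 0.098824 × 0.17876 = 0.01767 m

S_c ≈ 0.0177 m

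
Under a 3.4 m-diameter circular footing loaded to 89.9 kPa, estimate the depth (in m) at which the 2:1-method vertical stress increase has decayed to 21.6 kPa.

z ≈ 3.54 m

2:1 spreading — at depth z the loaded area has grown by z in each plan dimension:
qD²/(D+z)² = Δσ_z ⇒ z = D(√(q/Δσ_z) − 1) = 3.4×(√(89.9/21.6) − 1) = 3.536 m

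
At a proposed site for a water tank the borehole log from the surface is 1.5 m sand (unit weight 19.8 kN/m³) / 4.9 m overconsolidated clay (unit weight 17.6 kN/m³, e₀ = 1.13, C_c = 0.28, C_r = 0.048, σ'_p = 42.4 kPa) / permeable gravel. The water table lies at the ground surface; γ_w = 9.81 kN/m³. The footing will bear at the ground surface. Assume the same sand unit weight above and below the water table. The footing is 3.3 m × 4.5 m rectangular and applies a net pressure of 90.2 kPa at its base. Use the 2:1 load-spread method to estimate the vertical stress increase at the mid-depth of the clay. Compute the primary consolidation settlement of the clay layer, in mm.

S_c ≈ 88 mm

Mid-depth of clay below the ground surface: z = 1.5 + 4.9/2 = 3.95 m.
Total vertical stress at mid-clay: σ_v = 19.8×1.5 + 17.6×2.45 = 72.82 kPa.
Pore pressure: u = 9.81×(3.95 − 0) = 38.75 kPa.
Initial effective stress: σ'_0 = σ_v − u = 72.82 − 38.75 = 34.07 kPa.
Stress increase at mid-clay by the 2:1 spreading method:
Δσ = qBL/((B+z)(L+z)) = 90.2×3.3×4.5/((3.3+3.95)(4.5+3.95)) = 21.864 kPa
Final effective stress: σ'_f = 34.07 + 21.864 = 55.934 kPa.
σ'_f = 55.934 > σ'_p = 42.4 kPa, so the stress path crosses the preconsolidation pressure — recompression up to σ'_p, then virgin compression beyond:
S_c = H/(1+e₀)·[C_r·log₁₀(σ'_p/σ'_0) + C_c·log₁₀(σ'_f/σ'_p)]
    = 4.9/2.13 × [0.048×log₁₀(42.4/34.07) + 0.28×log₁₀(55.934/42.4)]
    = 2.3005 × [0.0045597 + 0.033687] = 0.08799 m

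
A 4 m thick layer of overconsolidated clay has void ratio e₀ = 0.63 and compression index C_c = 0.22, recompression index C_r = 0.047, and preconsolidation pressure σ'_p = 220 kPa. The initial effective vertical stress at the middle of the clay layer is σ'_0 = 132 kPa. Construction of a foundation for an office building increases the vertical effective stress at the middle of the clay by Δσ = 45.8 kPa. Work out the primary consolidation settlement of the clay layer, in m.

S_c ≈ 0.0149 m

Final effective stress: σ'_f = 132 + 45.8 = 177.8 kPa.
σ'_f = 177.8 ≤ σ'_p = 220 kPa, so the clay remains overconsolidated and only the recompression index applies:
S_c = C_r·H/(1+e₀)·log₁₀(σ'_f/σ'_0) = 0.047×4/1.63×log₁₀(177.8/132)
    = 0.11534 × 0.12936 = 0.01492 m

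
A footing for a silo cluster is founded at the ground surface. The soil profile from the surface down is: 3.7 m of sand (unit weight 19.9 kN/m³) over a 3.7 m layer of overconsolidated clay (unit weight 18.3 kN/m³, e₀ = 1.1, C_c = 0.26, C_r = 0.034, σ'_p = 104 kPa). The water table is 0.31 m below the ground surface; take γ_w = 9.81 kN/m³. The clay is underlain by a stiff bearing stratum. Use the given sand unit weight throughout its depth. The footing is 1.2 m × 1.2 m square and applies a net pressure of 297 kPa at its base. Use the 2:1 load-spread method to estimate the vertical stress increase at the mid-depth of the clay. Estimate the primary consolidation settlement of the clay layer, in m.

S_c ≈ 0.00403 m

Mid-depth of clay below the ground surface: z = 3.7 + 3.7/2 = 5.55 m.
Total vertical stress at mid-clay: σ_v = 19.9×3.7 + 18.3×1.85 = 107.48 kPa.
Pore pressure: u = 9.81×(5.55 − 0.31) = 51.404 kPa.
Initial effective stress: σ'_0 = σ_v − u = 107.48 − 51.404 = 56.076 kPa.
Stress increase at mid-clay by the 2:1 spreading method:
Δσ = qBL/((B+z)(L+z)) = 297×1.2×1.2/((1.2+5.55)(1.2+5.55)) = 9.3867 kPa
Final effective stress: σ'_f = 56.076 + 9.3867 = 65.463 kPa.
σ'_f = 65.463 ≤ σ'_p = 104 kPa, so the clay remains overconsolidated and only the recompression index applies:
S_c = C_r·H/(1+e₀)·log₁₀(σ'_f/σ'_0) = 0.034×3.7/2.1×log₁₀(65.463/56.076)
    = 0.059905 × 0.067219 = 0.004027 m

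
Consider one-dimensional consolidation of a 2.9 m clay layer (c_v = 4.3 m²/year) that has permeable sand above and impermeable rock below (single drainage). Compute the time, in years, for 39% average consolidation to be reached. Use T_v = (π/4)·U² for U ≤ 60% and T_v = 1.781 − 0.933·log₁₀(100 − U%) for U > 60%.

t ≈ 0.234 years

Drainage path length: H_d = H = 2.9 m (single drainage).
U ≤ 60%: T_v = (π/4)·U² = (π/4)×0.39² = 0.11946.
t = T_v·H_d²/c_v = 0.11946×2.9²/4.3 = 0.2336 years.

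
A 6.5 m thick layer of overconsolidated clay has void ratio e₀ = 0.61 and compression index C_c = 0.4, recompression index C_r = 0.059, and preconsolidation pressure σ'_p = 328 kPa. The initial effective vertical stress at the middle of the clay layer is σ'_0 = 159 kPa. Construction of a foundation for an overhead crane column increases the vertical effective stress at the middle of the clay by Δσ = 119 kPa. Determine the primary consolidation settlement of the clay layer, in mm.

S_c ≈ 57.8 mm

Final effective stress: σ'_f = 159 + 119 = 278 kPa.
σ'_f = 278 ≤ σ'_p = 328 kPa, so the clay remains overconsolidated and only the recompression index applies:
S_c = C_r·H/(1+e₀)·log₁₀(σ'_f/σ'_0) = 0.059×6.5/1.61×log₁₀(278/159)
    = 0.2382 × 0.24265 = 0.0578 m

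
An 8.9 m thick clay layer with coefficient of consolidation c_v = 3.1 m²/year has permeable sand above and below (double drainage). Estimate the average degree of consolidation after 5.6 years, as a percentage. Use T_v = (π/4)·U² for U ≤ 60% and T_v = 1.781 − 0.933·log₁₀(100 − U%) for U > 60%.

Drainage path length: H_d = H/2 = 4.45 m (double drainage).
T_v = c_v·t/H_d² = 3.1×5.6/4.45² = 0.87666.
T_v = 0.87666 corresponds to the U > 60% branch:
U = 1 − 10^((1.781 − T_v)/0.933)/100 = 0.9068

U ≈ 90.7 %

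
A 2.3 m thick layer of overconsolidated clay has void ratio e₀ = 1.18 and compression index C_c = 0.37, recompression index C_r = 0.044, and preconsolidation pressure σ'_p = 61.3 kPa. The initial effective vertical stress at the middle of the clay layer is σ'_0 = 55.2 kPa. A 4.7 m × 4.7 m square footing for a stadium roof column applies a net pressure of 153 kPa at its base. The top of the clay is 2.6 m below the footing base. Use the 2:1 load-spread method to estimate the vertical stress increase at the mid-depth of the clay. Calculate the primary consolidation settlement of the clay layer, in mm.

S_c ≈ 89.3 mm

Mid-depth of clay below the footing base: z = 2.6 + 2.3/2 = 3.75 m.
Stress increase at mid-clay by the 2:1 spreading method:
Δσ = qBL/((B+z)(L+z)) = 153×4.7×4.7/((4.7+3.75)(4.7+3.75)) = 47.334 kPa
Final effective stress: σ'_f = 55.2 + 47.334 = 102.53 kPa.
σ'_f = 102.53 > σ'_p = 61.3 kPa, so the stress path crosses the preconsolidation pressure — recompression up to σ'_p, then virgin compression beyond:
S_c = H/(1+e₀)·[C_r·log₁₀(σ'_p/σ'_0) + C_c·log₁₀(σ'_f/σ'_p)]
    = 2.3/2.18 × [0.044×log₁₀(61.3/55.2) + 0.37×log₁₀(102.53/61.3)]
    = 1.055 × [0.0020029 + 0.082654] = 0.08931 m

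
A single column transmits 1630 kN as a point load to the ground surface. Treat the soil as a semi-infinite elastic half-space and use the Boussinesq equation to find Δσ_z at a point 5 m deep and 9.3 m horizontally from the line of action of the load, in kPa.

Boussinesq vertical stress below a point load on an elastic half-space:
Δσ_z = 3P/(2πz²) · [1 + (r/z)²]^(−5/2)
r/z = 9.3/5 = 1.86; [1+(r/z)²]^(−5/2) = 0.02381.
Δσ_z = 3×1630/(2π×5²) × 0.02381 = 31.131 × 0.02381 = 0.7412 kPa

Δσ_z ≈ 0.741 kPa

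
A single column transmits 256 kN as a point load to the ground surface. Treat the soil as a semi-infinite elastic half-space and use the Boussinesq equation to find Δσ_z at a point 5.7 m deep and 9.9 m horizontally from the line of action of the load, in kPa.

Δσ_z ≈ 0.116 kPa

Boussinesq vertical stress below a point load on an elastic half-space:
Δσ_z = 3P/(2πz²) · [1 + (r/z)²]^(−5/2)
r/z = 9.9/5.7 = 1.7368; [1+(r/z)²]^(−5/2) = 0.030928.
Δσ_z = 3×256/(2π×5.7²) × 0.030928 = 3.7621 × 0.030928 = 0.1164 kPa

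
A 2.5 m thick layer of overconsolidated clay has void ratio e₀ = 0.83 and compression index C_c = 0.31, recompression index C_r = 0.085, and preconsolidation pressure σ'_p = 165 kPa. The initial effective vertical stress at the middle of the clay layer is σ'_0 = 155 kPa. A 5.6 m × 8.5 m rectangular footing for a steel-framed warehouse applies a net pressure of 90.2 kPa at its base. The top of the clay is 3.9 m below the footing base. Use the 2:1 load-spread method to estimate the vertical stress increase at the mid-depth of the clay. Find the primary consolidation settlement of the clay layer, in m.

S_c ≈ 0.0235 m

Mid-depth of clay below the footing base: z = 3.9 + 2.5/2 = 5.15 m.
Stress increase at mid-clay by the 2:1 spreading method:
Δσ = qBL/((B+z)(L+z)) = 90.2×5.6×8.5/((5.6+5.15)(8.5+5.15)) = 29.26 kPa
Final effective stress: σ'_f = 155 + 29.26 = 184.26 kPa.
σ'_f = 184.26 > σ'_p = 165 kPa, so the stress path crosses the preconsolidation pressure — recompression up to σ'_p, then virgin compression beyond:
S_c = H/(1+e₀)·[C_r·log₁₀(σ'_p/σ'_0) + C_c·log₁₀(σ'_f/σ'_p)]
    = 2.5/1.83 × [0.085×log₁₀(165/155) + 0.31×log₁₀(184.26/165)]
    = 1.3661 × [0.0023079 + 0.014864] = 0.02346 m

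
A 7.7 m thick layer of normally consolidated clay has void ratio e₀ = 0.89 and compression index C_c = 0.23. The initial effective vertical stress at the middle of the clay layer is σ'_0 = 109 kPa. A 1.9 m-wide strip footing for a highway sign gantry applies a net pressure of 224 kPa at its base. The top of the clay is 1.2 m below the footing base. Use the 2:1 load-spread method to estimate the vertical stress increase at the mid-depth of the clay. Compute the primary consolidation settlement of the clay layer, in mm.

S_c ≈ 181 mm

Mid-depth of clay below the footing base: z = 1.2 + 7.7/2 = 5.05 m.
Stress increase at mid-clay by the 2:1 spreading method:
Δσ = qB/(B+z) = 224×1.9/(1.9+5.05) = 61.237 kPa
Final effective stress: σ'_f = σ'_0 + Δσ = 109 + 61.237 = 170.24 kPa.
Normally consolidated clay, so the full stress increment lies on the virgin compression line:
S_c = C_c·H/(1+e₀)·log₁₀(σ'_f/σ'_0) = 0.23×7.7/(1+0.89)×log₁₀(170.24/109)
    = 0.93704 × 0.19364 = 0.1814 m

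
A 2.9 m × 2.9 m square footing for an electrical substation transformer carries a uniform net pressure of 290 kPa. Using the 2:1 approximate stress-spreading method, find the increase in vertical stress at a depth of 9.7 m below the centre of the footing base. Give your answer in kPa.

By the 2:1 method the load spreads at 1 horizontal : 2 vertical, so at depth z the loaded area has grown by z in each plan dimension:
Δσ = qBL/((B+z)(L+z)) = 290×2.9×2.9/((2.9+9.7)(2.9+9.7)) = 15.362 kPa

Δσ_z ≈ 15.4 kPa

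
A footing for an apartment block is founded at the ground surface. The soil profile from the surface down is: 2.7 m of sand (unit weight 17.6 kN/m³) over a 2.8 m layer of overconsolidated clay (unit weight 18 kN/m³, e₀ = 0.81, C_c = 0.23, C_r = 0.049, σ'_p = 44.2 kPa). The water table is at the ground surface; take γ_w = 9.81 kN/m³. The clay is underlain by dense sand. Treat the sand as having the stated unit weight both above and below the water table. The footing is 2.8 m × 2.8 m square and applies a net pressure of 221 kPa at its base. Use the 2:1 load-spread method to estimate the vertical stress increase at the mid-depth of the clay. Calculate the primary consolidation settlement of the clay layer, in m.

S_c ≈ 0.0787 m

Mid-depth of clay below the ground surface: z = 2.7 + 2.8/2 = 4.1 m.
Total vertical stress at mid-clay: σ_v = 17.6×2.7 + 18×1.4 = 72.72 kPa.
Pore pressure: u = 9.81×(4.1 − 0) = 40.221 kPa.
Initial effective stress: σ'_0 = σ_v − u = 72.72 − 40.221 = 32.499 kPa.
Stress increase at mid-clay by the 2:1 spreading method:
Δσ = qBL/((B+z)(L+z)) = 221×2.8×2.8/((2.8+4.1)(2.8+4.1)) = 36.392 kPa
Final effective stress: σ'_f = 32.499 + 36.392 = 68.891 kPa.
σ'_f = 68.891 > σ'_p = 44.2 kPa, so the stress path crosses the preconsolidation pressure — recompression up to σ'_p, then virgin compression beyond:
S_c = H/(1+e₀)·[C_r·log₁₀(σ'_p/σ'_0) + C_c·log₁₀(σ'_f/σ'_p)]
    = 2.8/1.81 × [0.049×log₁₀(44.2/32.499) + 0.23×log₁₀(68.891/44.2)]
    = 1.547 × [0.0065441 + 0.04433] = 0.0787 m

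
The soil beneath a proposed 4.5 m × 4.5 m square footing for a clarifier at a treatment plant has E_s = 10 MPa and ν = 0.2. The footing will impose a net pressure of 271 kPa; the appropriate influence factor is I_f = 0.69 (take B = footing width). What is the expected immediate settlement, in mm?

Immediate (elastic) settlement: S_e = q·B·(1−ν²)/E_s · I_f.
E_s = 10 MPa = 10000 kPa.
S_e = 271 × 4.5 × (1 − 0.2²) / 10000 × 0.69
    = 271 × 4.5 × 0.96 / 10000 × 0.69
    = 0.08078 m = 80.78 mm

S_e ≈ 80.8 mm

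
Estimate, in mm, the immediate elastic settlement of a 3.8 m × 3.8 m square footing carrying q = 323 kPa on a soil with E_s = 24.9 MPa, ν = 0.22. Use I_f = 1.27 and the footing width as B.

S_e ≈ 59.6 mm

Immediate (elastic) settlement: S_e = q·B·(1−ν²)/E_s · I_f.
E_s = 24.9 MPa = 24900 kPa.
S_e = 323 × 3.8 × (1 − 0.22²) / 24900 × 1.27
    = 323 × 3.8 × 0.9516 / 24900 × 1.27
    = 0.05957 m = 59.57 mm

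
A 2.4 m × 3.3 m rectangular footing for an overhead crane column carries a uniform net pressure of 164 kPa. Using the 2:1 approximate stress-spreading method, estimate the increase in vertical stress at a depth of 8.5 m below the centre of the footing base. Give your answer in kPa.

Δσ_z ≈ 10.1 kPa

By the 2:1 method the load spreads at 1 horizontal : 2 vertical, so at depth z the loaded area has grown by z in each plan dimension:
Δσ = qBL/((B+z)(L+z)) = 164×2.4×3.3/((2.4+8.5)(3.3+8.5)) = 10.099 kPa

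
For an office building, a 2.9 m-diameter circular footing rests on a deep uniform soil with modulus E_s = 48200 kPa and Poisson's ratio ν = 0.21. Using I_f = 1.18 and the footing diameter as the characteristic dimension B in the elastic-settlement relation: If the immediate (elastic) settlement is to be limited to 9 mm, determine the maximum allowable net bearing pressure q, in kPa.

q ≈ 133 kPa

S_e = q·B·(1−ν²)/E_s · I_f  ⇒  q = S_e·E_s / (B·(1−ν²)·I_f).
q = 0.009 × 48200 / (2.9 × 0.9559 × 1.18) = 132.6 kPa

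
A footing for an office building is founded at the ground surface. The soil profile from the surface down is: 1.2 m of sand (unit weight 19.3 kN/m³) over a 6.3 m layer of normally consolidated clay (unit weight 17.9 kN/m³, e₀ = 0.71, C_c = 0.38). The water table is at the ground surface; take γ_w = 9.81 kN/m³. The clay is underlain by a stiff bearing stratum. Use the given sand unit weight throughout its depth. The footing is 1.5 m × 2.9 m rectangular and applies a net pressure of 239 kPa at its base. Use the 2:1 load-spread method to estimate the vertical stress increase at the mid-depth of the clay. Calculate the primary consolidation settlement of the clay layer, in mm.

S_c ≈ 310 mm

Mid-depth of clay below the ground surface: z = 1.2 + 6.3/2 = 4.35 m.
Total vertical stress at mid-clay: σ_v = 19.3×1.2 + 17.9×3.15 = 79.545 kPa.
Pore pressure: u = 9.81×(4.35 − 0) = 42.673 kPa.
Initial effective stress: σ'_0 = σ_v − u = 79.545 − 42.673 = 36.872 kPa.
Stress increase at mid-clay by the 2:1 spreading method:
Δσ = qBL/((B+z)(L+z)) = 239×1.5×2.9/((1.5+4.35)(2.9+4.35)) = 24.513 kPa
Final effective stress: σ'_f = σ'_0 + Δσ = 36.872 + 24.513 = 61.385 kPa.
Normally consolidated clay, so the full stress increment lies on the virgin compression line:
S_c = C_c·H/(1+e₀)·log₁₀(σ'_f/σ'_0) = 0.38×6.3/(1+0.71)×log₁₀(61.385/36.872)
    = 1.4 × 0.22137 = 0.3099 m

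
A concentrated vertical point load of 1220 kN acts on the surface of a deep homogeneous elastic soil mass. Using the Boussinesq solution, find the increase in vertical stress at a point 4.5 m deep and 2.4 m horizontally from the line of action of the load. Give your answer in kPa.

Δσ_z ≈ 15.4 kPa

Boussinesq vertical stress below a point load on an elastic half-space:
Δσ_z = 3P/(2πz²) · [1 + (r/z)²]^(−5/2)
r/z = 2.4/4.5 = 0.53333; [1+(r/z)²]^(−5/2) = 0.53482.
Δσ_z = 3×1220/(2π×4.5²) × 0.53482 = 28.766 × 0.53482 = 15.38 kPa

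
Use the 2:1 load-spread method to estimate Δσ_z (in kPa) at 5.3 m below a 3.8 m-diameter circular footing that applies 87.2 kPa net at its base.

By the 2:1 method the load spreads at 1 horizontal : 2 vertical, so at depth z the loaded area has grown by z in each plan dimension:
Δσ ≈ qD²/(D+z)² = 87.2×3.8²/(3.8+5.3)² = 15.206 kPa

Δσ_z ≈ 15.2 kPa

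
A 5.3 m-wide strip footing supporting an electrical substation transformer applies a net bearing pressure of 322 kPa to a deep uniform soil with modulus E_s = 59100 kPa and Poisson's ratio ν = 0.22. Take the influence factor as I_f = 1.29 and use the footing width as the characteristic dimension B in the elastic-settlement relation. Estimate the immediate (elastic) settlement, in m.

Immediate (elastic) settlement: S_e = q·B·(1−ν²)/E_s · I_f.
S_e = 322 × 5.3 × (1 − 0.22²) / 59100 × 1.29
    = 322 × 5.3 × 0.9516 / 59100 × 1.29
    = 0.03545 m

S_e ≈ 0.0354 m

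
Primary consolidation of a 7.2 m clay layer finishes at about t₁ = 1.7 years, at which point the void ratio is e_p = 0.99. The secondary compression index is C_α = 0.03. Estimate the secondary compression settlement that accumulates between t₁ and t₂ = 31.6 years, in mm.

Secondary compression: S_s = C_α·H/(1+e_p)·log₁₀(t₂/t₁)
S_s = 0.03×7.2/(1+0.99)×log₁₀(31.6/1.7)
    = 0.1085 × 1.269 = 0.1378 m

S_s ≈ 138 mm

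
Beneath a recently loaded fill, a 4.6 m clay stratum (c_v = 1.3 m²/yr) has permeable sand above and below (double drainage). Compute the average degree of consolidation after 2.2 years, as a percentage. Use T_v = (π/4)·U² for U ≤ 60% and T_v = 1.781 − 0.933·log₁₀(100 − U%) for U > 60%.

Drainage path length: H_d = H/2 = 2.3 m (double drainage).
T_v = c_v·t/H_d² = 1.3×2.2/2.3² = 0.54064.
T_v = 0.54064 corresponds to the U > 60% branch:
U = 1 − 10^((1.781 − T_v)/0.933)/100 = 0.7865

U ≈ 78.6 %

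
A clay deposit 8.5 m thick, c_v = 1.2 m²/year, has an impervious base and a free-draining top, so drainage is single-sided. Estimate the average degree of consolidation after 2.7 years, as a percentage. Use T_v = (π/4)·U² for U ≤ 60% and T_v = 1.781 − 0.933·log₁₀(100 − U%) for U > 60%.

Drainage path length: H_d = H = 8.5 m (single drainage).
T_v = c_v·t/H_d² = 1.2×2.7/8.5² = 0.044844.
T_v = 0.044844 corresponds to the U ≤ 60% branch:
U = √(4T_v/π) = 0.239

U ≈ 23.9 %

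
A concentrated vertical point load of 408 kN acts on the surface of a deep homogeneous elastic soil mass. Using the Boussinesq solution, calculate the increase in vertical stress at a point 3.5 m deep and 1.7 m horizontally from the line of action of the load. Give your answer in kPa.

Boussinesq vertical stress below a point load on an elastic half-space:
Δσ_z = 3P/(2πz²) · [1 + (r/z)²]^(−5/2)
r/z = 1.7/3.5 = 0.48571; [1+(r/z)²]^(−5/2) = 0.58888.
Δσ_z = 3×408/(2π×3.5²) × 0.58888 = 15.903 × 0.58888 = 9.365 kPa

Δσ_z ≈ 9.36 kPa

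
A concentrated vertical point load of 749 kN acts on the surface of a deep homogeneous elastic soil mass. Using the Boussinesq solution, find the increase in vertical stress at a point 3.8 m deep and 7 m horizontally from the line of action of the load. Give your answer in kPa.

Δσ_z ≈ 0.612 kPa

Boussinesq vertical stress below a point load on an elastic half-space:
Δσ_z = 3P/(2πz²) · [1 + (r/z)²]^(−5/2)
r/z = 7/3.8 = 1.8421; [1+(r/z)²]^(−5/2) = 0.024718.
Δσ_z = 3×749/(2π×3.8²) × 0.024718 = 24.766 × 0.024718 = 0.6122 kPa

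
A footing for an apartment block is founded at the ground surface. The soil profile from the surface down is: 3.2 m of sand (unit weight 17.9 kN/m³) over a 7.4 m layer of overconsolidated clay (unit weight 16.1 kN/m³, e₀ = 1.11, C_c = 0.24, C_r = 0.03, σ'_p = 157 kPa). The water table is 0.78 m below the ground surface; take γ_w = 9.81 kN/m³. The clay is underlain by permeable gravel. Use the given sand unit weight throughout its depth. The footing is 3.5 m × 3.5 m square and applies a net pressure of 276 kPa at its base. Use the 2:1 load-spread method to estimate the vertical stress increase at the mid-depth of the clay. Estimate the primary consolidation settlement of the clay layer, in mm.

Mid-depth of clay below the ground surface: z = 3.2 + 7.4/2 = 6.9 m.
Total vertical stress at mid-clay: σ_v = 17.9×3.2 + 16.1×3.7 = 116.85 kPa.
Pore pressure: u = 9.81×(6.9 − 0.78) = 60.037 kPa.
Initial effective stress: σ'_0 = σ_v − u = 116.85 − 60.037 = 56.813 kPa.
Stress increase at mid-clay by the 2:1 spreading method:
Δσ = qBL/((B+z)(L+z)) = 276×3.5×3.5/((3.5+6.9)(3.5+6.9)) = 31.259 kPa
Final effective stress: σ'_f = 56.813 + 31.259 = 88.072 kPa.
σ'_f = 88.072 ≤ σ'_p = 157 kPa, so the clay remains overconsolidated and only the recompression index applies:
S_c = C_r·H/(1+e₀)·log₁₀(σ'_f/σ'_0) = 0.03×7.4/2.11×log₁₀(88.072/56.813)
    = 0.10521 × 0.19039 = 0.02003 m

S_c ≈ 20 mm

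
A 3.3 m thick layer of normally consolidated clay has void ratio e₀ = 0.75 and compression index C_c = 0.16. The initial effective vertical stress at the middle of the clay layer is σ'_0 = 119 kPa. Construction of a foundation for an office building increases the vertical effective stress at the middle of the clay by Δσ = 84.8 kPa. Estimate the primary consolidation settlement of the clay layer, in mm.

S_c ≈ 70.5 mm

Final effective stress: σ'_f = σ'_0 + Δσ = 119 + 84.8 = 203.8 kPa.
Normally consolidated clay, so the full stress increment lies on the virgin compression line:
S_c = C_c·H/(1+e₀)·log₁₀(σ'_f/σ'_0) = 0.16×3.3/(1+0.75)×log₁₀(203.8/119)
    = 0.30171 × 0.23366 = 0.0705 m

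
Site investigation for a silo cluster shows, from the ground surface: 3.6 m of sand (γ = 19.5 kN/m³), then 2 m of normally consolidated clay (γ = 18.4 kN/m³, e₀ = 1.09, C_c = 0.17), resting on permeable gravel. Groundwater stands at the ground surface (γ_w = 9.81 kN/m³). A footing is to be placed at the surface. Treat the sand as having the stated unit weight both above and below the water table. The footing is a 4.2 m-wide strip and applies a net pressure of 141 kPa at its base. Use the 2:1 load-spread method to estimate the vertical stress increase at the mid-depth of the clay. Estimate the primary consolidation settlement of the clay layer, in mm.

S_c ≈ 66.1 mm

Mid-depth of clay below the ground surface: z = 3.6 + 2/2 = 4.6 m.
Total vertical stress at mid-clay: σ_v = 19.5×3.6 + 18.4×1 = 88.6 kPa.
Pore pressure: u = 9.81×(4.6 − 0) = 45.126 kPa.
Initial effective stress: σ'_0 = σ_v − u = 88.6 − 45.126 = 43.474 kPa.
Stress increase at mid-clay by the 2:1 spreading method:
Δσ = qB/(B+z) = 141×4.2/(4.2+4.6) = 67.295 kPa
Final effective stress: σ'_f = σ'_0 + Δσ = 43.474 + 67.295 = 110.77 kPa.
Normally consolidated clay, so the full stress increment lies on the virgin compression line:
S_c = C_c·H/(1+e₀)·log₁₀(σ'_f/σ'_0) = 0.17×2/(1+1.09)×log₁₀(110.77/43.474)
    = 0.16268 × 0.40619 = 0.06608 m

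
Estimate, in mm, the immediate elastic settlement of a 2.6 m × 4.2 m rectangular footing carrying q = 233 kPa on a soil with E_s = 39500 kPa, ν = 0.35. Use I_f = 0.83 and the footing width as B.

S_e ≈ 11.2 mm

Immediate (elastic) settlement: S_e = q·B·(1−ν²)/E_s · I_f.
S_e = 233 × 2.6 × (1 − 0.35²) / 39500 × 0.83
    = 233 × 2.6 × 0.8775 / 39500 × 0.83
    = 0.01117 m = 11.17 mm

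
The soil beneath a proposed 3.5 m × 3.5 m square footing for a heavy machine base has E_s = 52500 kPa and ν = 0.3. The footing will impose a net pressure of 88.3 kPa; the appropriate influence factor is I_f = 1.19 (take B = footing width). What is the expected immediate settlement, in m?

S_e ≈ 0.00637 m

Immediate (elastic) settlement: S_e = q·B·(1−ν²)/E_s · I_f.
S_e = 88.3 × 3.5 × (1 − 0.3²) / 52500 × 1.19
    = 88.3 × 3.5 × 0.91 / 52500 × 1.19
    = 0.006375 m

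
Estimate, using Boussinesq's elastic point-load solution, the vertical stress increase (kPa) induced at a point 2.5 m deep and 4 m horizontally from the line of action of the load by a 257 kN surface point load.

Boussinesq vertical stress below a point load on an elastic half-space:
Δσ_z = 3P/(2πz²) · [1 + (r/z)²]^(−5/2)
r/z = 4/2.5 = 1.6; [1+(r/z)²]^(−5/2) = 0.041819.
Δσ_z = 3×257/(2π×2.5²) × 0.041819 = 19.633 × 0.041819 = 0.821 kPa

Δσ_z ≈ 0.821 kPa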